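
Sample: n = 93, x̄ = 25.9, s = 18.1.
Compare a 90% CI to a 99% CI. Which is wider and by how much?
99% CI is wider by 3.63

df = 92
90% CI: t* = 1.662, (22.78, 29.02), width = 2 · t* · s/√n = 6.24
99% CI: t* = 2.630, (20.96, 30.84), width = 2 · t* · s/√n = 9.87

The 99% CI is wider by 9.87 - 6.24 = 3.63.
Higher confidence requires a wider interval.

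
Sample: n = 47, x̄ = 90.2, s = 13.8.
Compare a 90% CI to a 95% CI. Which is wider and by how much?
95% CI is wider by 1.34

df = 46
90% CI: t* = 1.679, (86.82, 93.58), width = 2 · t* · s/√n = 6.76
95% CI: t* = 2.013, (86.15, 94.25), width = 2 · t* · s/√n = 8.10

The 95% CI is wider by 8.10 - 6.76 = 1.34.
Higher confidence requires a wider interval.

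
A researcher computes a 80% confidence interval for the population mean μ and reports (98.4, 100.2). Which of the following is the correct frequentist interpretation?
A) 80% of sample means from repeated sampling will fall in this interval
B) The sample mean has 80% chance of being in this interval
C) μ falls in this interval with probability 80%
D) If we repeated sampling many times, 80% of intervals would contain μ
D

A) Wrong — coverage applies to intervals containing μ, not to future x̄ values.
B) Wrong — x̄ is observed and sits in the interval by construction.
C) Wrong — μ is fixed; the randomness lives in the interval, not in μ.
D) Correct — this is the frequentist long-run coverage interpretation.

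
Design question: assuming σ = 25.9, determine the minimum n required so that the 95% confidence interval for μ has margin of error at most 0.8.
n ≥ 4027

For margin E ≤ 0.8:
n ≥ (z* · σ / E)²
n ≥ (1.960 · 25.9 / 0.8)²
n ≥ 4026.54

Minimum n = 4027 (rounding up)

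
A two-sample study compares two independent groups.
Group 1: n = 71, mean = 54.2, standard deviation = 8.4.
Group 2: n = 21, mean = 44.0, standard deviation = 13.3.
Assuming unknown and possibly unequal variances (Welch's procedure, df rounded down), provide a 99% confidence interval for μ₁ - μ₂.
(1.62, 18.78)

Difference: x̄₁ - x̄₂ = 10.20
SE = √(s₁²/n₁ + s₂²/n₂) = √(8.4²/71 + 13.3²/21) = 3.0687
df = 24.90 → 24 (Welch–Satterthwaite, rounded down)
t* = 2.797

CI: 10.20 ± 2.797 · 3.0687 = 10.20 ± 8.58 = (1.62, 18.78)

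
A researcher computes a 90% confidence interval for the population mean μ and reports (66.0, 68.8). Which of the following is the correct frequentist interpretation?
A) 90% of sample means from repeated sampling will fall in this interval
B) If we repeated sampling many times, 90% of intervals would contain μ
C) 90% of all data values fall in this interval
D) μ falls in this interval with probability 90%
B

A) Wrong — coverage applies to intervals containing μ, not to future x̄ values.
B) Correct — this is the frequentist long-run coverage interpretation.
C) Wrong — a CI is about the parameter μ, not individual data values.
D) Wrong — μ is fixed; the randomness lives in the interval, not in μ.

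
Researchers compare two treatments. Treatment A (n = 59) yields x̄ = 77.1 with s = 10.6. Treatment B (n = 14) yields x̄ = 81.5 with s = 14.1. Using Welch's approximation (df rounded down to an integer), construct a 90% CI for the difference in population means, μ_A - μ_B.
(-11.41, 2.61)

Difference: x̄₁ - x̄₂ = -4.40
SE = √(s₁²/n₁ + s₂²/n₂) = √(10.6²/59 + 14.1²/14) = 4.0131
df = 16.65 → 16 (Welch–Satterthwaite, rounded down)
t* = 1.746

CI: -4.40 ± 1.746 · 4.0131 = -4.40 ± 7.01 = (-11.41, 2.61)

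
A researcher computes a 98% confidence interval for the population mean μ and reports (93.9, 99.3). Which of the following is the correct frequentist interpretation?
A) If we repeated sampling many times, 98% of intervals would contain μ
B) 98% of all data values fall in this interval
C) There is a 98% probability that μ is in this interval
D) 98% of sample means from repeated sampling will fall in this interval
A

A) Correct — this is the frequentist long-run coverage interpretation.
B) Wrong — a CI is about the parameter μ, not individual data values.
C) Wrong — μ is fixed; the randomness lives in the interval, not in μ.
D) Wrong — coverage applies to intervals containing μ, not to future x̄ values.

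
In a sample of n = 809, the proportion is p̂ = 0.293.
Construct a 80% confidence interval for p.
(0.272, 0.314)

Proportion CI:
SE = √(p̂(1-p̂)/n) = √(0.293 · 0.707 / 809) = 0.01600

z* = 1.282
Margin = z* · SE = 1.282 · 0.01600 = 0.0205

CI: 0.293 ± 0.0205 = (0.272, 0.314)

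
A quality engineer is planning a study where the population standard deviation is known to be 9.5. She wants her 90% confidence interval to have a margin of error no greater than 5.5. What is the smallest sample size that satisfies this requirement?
n ≥ 9

For margin E ≤ 5.5:
n ≥ (z* · σ / E)²
n ≥ (1.645 · 9.5 / 5.5)²
n ≥ 8.07

Minimum n = 9 (rounding up)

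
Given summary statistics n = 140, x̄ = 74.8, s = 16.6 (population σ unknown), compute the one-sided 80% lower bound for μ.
μ ≥ 73.62

Lower bound (one-sided):
t* = 0.844 (one-sided for 80%)
Lower bound = x̄ - t* · s/√n = 74.8 - 0.844 · 16.6/√140 = 73.62

We are 80% confident that μ ≥ 73.62.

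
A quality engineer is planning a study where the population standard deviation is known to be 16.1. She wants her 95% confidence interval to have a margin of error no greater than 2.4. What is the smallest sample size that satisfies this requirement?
n ≥ 173

For margin E ≤ 2.4:
n ≥ (z* · σ / E)²
n ≥ (1.960 · 16.1 / 2.4)²
n ≥ 172.88

Minimum n = 173 (rounding up)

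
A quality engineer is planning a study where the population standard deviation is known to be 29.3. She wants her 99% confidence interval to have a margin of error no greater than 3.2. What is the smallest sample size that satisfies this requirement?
n ≥ 557

For margin E ≤ 3.2:
n ≥ (z* · σ / E)²
n ≥ (2.576 · 29.3 / 3.2)²
n ≥ 556.32

Minimum n = 557 (rounding up)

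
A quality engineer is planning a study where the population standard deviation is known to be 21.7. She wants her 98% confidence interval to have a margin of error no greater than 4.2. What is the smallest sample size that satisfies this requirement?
n ≥ 145

For margin E ≤ 4.2:
n ≥ (z* · σ / E)²
n ≥ (2.326 · 21.7 / 4.2)²
n ≥ 144.42

Minimum n = 145 (rounding up)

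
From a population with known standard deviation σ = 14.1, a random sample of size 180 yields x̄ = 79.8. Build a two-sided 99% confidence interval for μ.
(77.09, 82.51)

z-interval (σ known):
z* = 2.576 for 99% confidence

Margin of error = z* · σ/√n = 2.576 · 14.1/√180 = 2.71

CI: (79.8 - 2.71, 79.8 + 2.71) = (77.09, 82.51)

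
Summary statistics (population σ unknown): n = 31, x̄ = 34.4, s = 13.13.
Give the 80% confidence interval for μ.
(31.31, 37.49)

t-interval (σ unknown):
df = n - 1 = 30
t* = 1.310 for 80% confidence

Margin of error = t* · s/√n = 1.310 · 13.13/√31 = 3.09

CI: (31.31, 37.49)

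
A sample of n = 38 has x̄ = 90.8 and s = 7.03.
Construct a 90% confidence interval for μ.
(88.88, 92.72)

t-interval (σ unknown):
df = n - 1 = 37
t* = 1.687 for 90% confidence

Margin of error = t* · s/√n = 1.687 · 7.03/√38 = 1.92

CI: (88.88, 92.72)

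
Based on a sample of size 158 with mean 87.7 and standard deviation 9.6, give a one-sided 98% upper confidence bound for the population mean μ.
μ ≤ 89.28

Upper bound (one-sided):
t* = 2.071 (one-sided for 98%)
Upper bound = x̄ + t* · s/√n = 87.7 + 2.071 · 9.6/√158 = 89.28

We are 98% confident that μ ≤ 89.28.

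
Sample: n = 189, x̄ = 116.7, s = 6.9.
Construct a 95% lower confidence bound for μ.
μ ≥ 115.87

Lower bound (one-sided):
t* = 1.653 (one-sided for 95%)
Lower bound = x̄ - t* · s/√n = 116.7 - 1.653 · 6.9/√189 = 115.87

We are 95% confident that μ ≥ 115.87.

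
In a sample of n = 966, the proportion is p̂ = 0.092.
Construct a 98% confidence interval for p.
(0.070, 0.114)

Proportion CI:
SE = √(p̂(1-p̂)/n) = √(0.092 · 0.908 / 966) = 0.00930

z* = 2.326
Margin = z* · SE = 2.326 · 0.00930 = 0.0216

CI: 0.092 ± 0.0216 = (0.070, 0.114)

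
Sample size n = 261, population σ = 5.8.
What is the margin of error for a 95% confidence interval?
Margin of error = 0.70

Margin of error = z* · σ/√n
= 1.960 · 5.8/√261
= 1.960 · 5.8/16.1555
= 0.70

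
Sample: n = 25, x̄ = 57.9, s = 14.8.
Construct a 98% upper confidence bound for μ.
μ ≤ 64.33

Upper bound (one-sided):
t* = 2.172 (one-sided for 98%)
Upper bound = x̄ + t* · s/√n = 57.9 + 2.172 · 14.8/√25 = 64.33

We are 98% confident that μ ≤ 64.33.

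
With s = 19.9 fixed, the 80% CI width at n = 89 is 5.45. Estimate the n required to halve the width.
n ≈ 356

CI width ∝ 1/√n
To reduce width by factor 2, need √n to grow by 2 → need 2² = 4 times as many samples.

Current: n = 89, width = 5.45
New: n = 356, width ≈ 2.71

Width reduced by factor of 5.45/2.71 = 2.01.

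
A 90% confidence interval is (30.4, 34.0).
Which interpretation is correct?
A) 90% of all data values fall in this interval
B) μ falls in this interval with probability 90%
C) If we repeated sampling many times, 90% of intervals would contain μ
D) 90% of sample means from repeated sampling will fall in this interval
C

A) Wrong — a CI is about the parameter μ, not individual data values.
B) Wrong — μ is fixed; the randomness lives in the interval, not in μ.
C) Correct — this is the frequentist long-run coverage interpretation.
D) Wrong — coverage applies to intervals containing μ, not to future x̄ values.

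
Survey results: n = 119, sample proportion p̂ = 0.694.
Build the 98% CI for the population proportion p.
(0.596, 0.792)

Proportion CI:
SE = √(p̂(1-p̂)/n) = √(0.694 · 0.306 / 119) = 0.04224

z* = 2.326
Margin = z* · SE = 2.326 · 0.04224 = 0.0983

CI: 0.694 ± 0.0983 = (0.596, 0.792)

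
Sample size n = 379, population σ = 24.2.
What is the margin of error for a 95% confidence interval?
Margin of error = 2.44

Margin of error = z* · σ/√n
= 1.960 · 24.2/√379
= 1.960 · 24.2/19.4679
= 2.44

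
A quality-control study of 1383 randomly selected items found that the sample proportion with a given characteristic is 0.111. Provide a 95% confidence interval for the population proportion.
(0.094, 0.128)

Proportion CI:
SE = √(p̂(1-p̂)/n) = √(0.111 · 0.889 / 1383) = 0.00845

z* = 1.960
Margin = z* · SE = 1.960 · 0.00845 = 0.0166

CI: 0.111 ± 0.0166 = (0.094, 0.128)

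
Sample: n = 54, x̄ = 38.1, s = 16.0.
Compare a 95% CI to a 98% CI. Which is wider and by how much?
98% CI is wider by 1.71

df = 53
95% CI: t* = 2.006, (33.73, 42.47), width = 2 · t* · s/√n = 8.74
98% CI: t* = 2.399, (32.88, 43.32), width = 2 · t* · s/√n = 10.45

The 98% CI is wider by 10.45 - 8.74 = 1.71.
Higher confidence requires a wider interval.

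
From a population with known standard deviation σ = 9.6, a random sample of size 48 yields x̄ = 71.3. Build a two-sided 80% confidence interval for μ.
(69.52, 73.08)

z-interval (σ known):
z* = 1.282 for 80% confidence

Margin of error = z* · σ/√n = 1.282 · 9.6/√48 = 1.78

CI: (71.3 - 1.78, 71.3 + 1.78) = (69.52, 73.08)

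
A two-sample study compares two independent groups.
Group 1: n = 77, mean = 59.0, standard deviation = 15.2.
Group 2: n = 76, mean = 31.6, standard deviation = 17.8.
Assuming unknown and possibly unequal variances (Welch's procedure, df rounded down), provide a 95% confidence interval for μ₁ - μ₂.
(22.11, 32.69)

Difference: x̄₁ - x̄₂ = 27.40
SE = √(s₁²/n₁ + s₂²/n₂) = √(15.2²/77 + 17.8²/76) = 2.6776
df = 146.78 → 146 (Welch–Satterthwaite, rounded down)
t* = 1.976

CI: 27.40 ± 1.976 · 2.6776 = 27.40 ± 5.29 = (22.11, 32.69)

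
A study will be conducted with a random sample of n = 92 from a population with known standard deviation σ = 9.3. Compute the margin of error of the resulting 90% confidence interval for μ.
Margin of error = 1.59

Margin of error = z* · σ/√n
= 1.645 · 9.3/√92
= 1.645 · 9.3/9.5917
= 1.59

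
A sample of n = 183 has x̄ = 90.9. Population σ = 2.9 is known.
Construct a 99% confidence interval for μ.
(90.35, 91.45)

z-interval (σ known):
z* = 2.576 for 99% confidence

Margin of error = z* · σ/√n = 2.576 · 2.9/√183 = 0.55

CI: (90.9 - 0.55, 90.9 + 0.55) = (90.35, 91.45)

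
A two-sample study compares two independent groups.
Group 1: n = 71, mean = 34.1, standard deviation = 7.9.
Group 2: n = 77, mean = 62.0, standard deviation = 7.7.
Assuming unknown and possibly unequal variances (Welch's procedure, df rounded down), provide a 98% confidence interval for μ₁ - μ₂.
(-30.92, -24.88)

Difference: x̄₁ - x̄₂ = -27.90
SE = √(s₁²/n₁ + s₂²/n₂) = √(7.9²/71 + 7.7²/77) = 1.2841
df = 144.34 → 144 (Welch–Satterthwaite, rounded down)
t* = 2.353

CI: -27.90 ± 2.353 · 1.2841 = -27.90 ± 3.02 = (-30.92, -24.88)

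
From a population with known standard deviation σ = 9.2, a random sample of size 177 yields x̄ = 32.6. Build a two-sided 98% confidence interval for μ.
(30.99, 34.21)

z-interval (σ known):
z* = 2.326 for 98% confidence

Margin of error = z* · σ/√n = 2.326 · 9.2/√177 = 1.61

CI: (32.6 - 1.61, 32.6 + 1.61) = (30.99, 34.21)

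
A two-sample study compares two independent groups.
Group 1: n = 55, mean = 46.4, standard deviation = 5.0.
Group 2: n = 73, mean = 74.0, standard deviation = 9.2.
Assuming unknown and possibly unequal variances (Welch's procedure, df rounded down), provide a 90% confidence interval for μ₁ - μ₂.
(-29.71, -25.49)

Difference: x̄₁ - x̄₂ = -27.60
SE = √(s₁²/n₁ + s₂²/n₂) = √(5.0²/55 + 9.2²/73) = 1.2704
df = 115.79 → 115 (Welch–Satterthwaite, rounded down)
t* = 1.658

CI: -27.60 ± 1.658 · 1.2704 = -27.60 ± 2.11 = (-29.71, -25.49)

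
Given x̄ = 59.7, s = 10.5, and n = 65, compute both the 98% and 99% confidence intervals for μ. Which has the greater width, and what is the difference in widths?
99% CI is wider by 0.71

df = 64
98% CI: t* = 2.386, (56.59, 62.81), width = 2 · t* · s/√n = 6.21
99% CI: t* = 2.655, (56.24, 63.16), width = 2 · t* · s/√n = 6.92

The 99% CI is wider by 6.92 - 6.21 = 0.71.
Higher confidence requires a wider interval.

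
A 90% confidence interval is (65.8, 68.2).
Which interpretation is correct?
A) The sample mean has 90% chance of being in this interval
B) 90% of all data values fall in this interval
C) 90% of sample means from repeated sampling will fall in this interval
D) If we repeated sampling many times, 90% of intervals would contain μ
D

A) Wrong — x̄ is observed and sits in the interval by construction.
B) Wrong — a CI is about the parameter μ, not individual data values.
C) Wrong — coverage applies to intervals containing μ, not to future x̄ values.
D) Correct — this is the frequentist long-run coverage interpretation.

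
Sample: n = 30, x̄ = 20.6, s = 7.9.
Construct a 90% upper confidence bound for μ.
μ ≤ 22.49

Upper bound (one-sided):
t* = 1.311 (one-sided for 90%)
Upper bound = x̄ + t* · s/√n = 20.6 + 1.311 · 7.9/√30 = 22.49

We are 90% confident that μ ≤ 22.49.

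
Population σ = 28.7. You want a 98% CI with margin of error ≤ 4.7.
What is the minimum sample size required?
n ≥ 202

For margin E ≤ 4.7:
n ≥ (z* · σ / E)²
n ≥ (2.326 · 28.7 / 4.7)²
n ≥ 201.74

Minimum n = 202 (rounding up)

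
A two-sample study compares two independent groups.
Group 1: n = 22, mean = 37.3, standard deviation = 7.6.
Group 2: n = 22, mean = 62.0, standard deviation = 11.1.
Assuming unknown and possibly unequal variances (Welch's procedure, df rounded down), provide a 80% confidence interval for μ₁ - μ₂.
(-28.44, -20.96)

Difference: x̄₁ - x̄₂ = -24.70
SE = √(s₁²/n₁ + s₂²/n₂) = √(7.6²/22 + 11.1²/22) = 2.8681
df = 37.14 → 37 (Welch–Satterthwaite, rounded down)
t* = 1.305

CI: -24.70 ± 1.305 · 2.8681 = -24.70 ± 3.74 = (-28.44, -20.96)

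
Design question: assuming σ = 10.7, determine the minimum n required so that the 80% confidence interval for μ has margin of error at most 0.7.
n ≥ 385

For margin E ≤ 0.7:
n ≥ (z* · σ / E)²
n ≥ (1.282 · 10.7 / 0.7)²
n ≥ 384.01

Minimum n = 385 (rounding up)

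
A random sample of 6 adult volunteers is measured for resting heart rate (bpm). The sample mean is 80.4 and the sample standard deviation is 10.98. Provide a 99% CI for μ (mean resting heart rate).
(62.33, 98.47)

t-interval (σ unknown):
df = n - 1 = 5
t* = 4.032 for 99% confidence

Margin of error = t* · s/√n = 4.032 · 10.98/√6 = 18.07

CI: (62.33, 98.47)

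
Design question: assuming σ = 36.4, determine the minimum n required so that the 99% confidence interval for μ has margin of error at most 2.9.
n ≥ 1046

For margin E ≤ 2.9:
n ≥ (z* · σ / E)²
n ≥ (2.576 · 36.4 / 2.9)²
n ≥ 1045.44

Minimum n = 1046 (rounding up)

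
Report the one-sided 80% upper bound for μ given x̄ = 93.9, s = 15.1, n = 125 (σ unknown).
μ ≤ 95.04

Upper bound (one-sided):
t* = 0.845 (one-sided for 80%)
Upper bound = x̄ + t* · s/√n = 93.9 + 0.845 · 15.1/√125 = 95.04

We are 80% confident that μ ≤ 95.04.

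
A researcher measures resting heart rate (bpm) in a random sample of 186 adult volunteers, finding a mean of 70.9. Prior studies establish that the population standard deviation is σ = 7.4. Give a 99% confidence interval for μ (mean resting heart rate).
(69.50, 72.30)

z-interval (σ known):
z* = 2.576 for 99% confidence

Margin of error = z* · σ/√n = 2.576 · 7.4/√186 = 1.40

CI: (70.9 - 1.40, 70.9 + 1.40) = (69.50, 72.30)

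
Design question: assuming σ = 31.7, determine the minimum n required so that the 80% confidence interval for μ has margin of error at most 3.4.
n ≥ 143

For margin E ≤ 3.4:
n ≥ (z* · σ / E)²
n ≥ (1.282 · 31.7 / 3.4)²
n ≥ 142.87

Minimum n = 143 (rounding up)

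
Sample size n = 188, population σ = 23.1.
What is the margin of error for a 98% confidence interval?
Margin of error = 3.92

Margin of error = z* · σ/√n
= 2.326 · 23.1/√188
= 2.326 · 23.1/13.7113
= 3.92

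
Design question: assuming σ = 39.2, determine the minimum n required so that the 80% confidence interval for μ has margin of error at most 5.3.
n ≥ 90

For margin E ≤ 5.3:
n ≥ (z* · σ / E)²
n ≥ (1.282 · 39.2 / 5.3)²
n ≥ 89.91

Minimum n = 90 (rounding up)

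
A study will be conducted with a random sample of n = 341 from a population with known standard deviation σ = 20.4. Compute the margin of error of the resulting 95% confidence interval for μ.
Margin of error = 2.17

Margin of error = z* · σ/√n
= 1.960 · 20.4/√341
= 1.960 · 20.4/18.4662
= 2.17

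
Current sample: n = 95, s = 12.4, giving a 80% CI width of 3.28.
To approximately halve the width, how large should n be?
n ≈ 380

CI width ∝ 1/√n
To reduce width by factor 2, need √n to grow by 2 → need 2² = 4 times as many samples.

Current: n = 95, width = 3.28
New: n = 380, width ≈ 1.63

Width reduced by factor of 3.28/1.63 = 2.01.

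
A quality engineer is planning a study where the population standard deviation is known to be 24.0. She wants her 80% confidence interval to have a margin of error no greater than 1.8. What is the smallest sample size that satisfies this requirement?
n ≥ 293

For margin E ≤ 1.8:
n ≥ (z* · σ / E)²
n ≥ (1.282 · 24.0 / 1.8)²
n ≥ 292.18

Minimum n = 293 (rounding up)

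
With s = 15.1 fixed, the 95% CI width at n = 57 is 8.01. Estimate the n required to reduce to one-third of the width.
n ≈ 513

CI width ∝ 1/√n
To reduce width by factor 3, need √n to grow by 3 → need 3² = 9 times as many samples.

Current: n = 57, width = 8.01
New: n = 513, width ≈ 2.62

Width reduced by factor of 8.01/2.62 = 3.06.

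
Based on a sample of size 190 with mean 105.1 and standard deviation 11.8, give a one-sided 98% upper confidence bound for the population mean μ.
μ ≤ 106.87

Upper bound (one-sided):
t* = 2.068 (one-sided for 98%)
Upper bound = x̄ + t* · s/√n = 105.1 + 2.068 · 11.8/√190 = 106.87

We are 98% confident that μ ≤ 106.87.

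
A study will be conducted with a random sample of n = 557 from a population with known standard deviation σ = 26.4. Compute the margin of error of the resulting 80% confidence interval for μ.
Margin of error = 1.43

Margin of error = z* · σ/√n
= 1.282 · 26.4/√557
= 1.282 · 26.4/23.6008
= 1.43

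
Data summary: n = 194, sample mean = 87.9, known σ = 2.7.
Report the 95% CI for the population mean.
(87.52, 88.28)

z-interval (σ known):
z* = 1.960 for 95% confidence

Margin of error = z* · σ/√n = 1.960 · 2.7/√194 = 0.38

CI: (87.9 - 0.38, 87.9 + 0.38) = (87.52, 88.28)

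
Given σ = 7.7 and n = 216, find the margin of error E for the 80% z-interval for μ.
Margin of error = 0.67

Margin of error = z* · σ/√n
= 1.282 · 7.7/√216
= 1.282 · 7.7/14.6969
= 0.67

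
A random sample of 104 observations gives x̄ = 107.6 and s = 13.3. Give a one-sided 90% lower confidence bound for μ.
μ ≥ 105.92

Lower bound (one-sided):
t* = 1.290 (one-sided for 90%)
Lower bound = x̄ - t* · s/√n = 107.6 - 1.290 · 13.3/√104 = 105.92

We are 90% confident that μ ≥ 105.92.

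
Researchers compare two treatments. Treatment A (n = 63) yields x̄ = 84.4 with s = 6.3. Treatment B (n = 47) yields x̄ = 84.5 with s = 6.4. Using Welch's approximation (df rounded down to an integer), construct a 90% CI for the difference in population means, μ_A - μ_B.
(-2.14, 1.94)

Difference: x̄₁ - x̄₂ = -0.10
SE = √(s₁²/n₁ + s₂²/n₂) = √(6.3²/63 + 6.4²/47) = 1.2254
df = 98.40 → 98 (Welch–Satterthwaite, rounded down)
t* = 1.661

CI: -0.10 ± 1.661 · 1.2254 = -0.10 ± 2.04 = (-2.14, 1.94)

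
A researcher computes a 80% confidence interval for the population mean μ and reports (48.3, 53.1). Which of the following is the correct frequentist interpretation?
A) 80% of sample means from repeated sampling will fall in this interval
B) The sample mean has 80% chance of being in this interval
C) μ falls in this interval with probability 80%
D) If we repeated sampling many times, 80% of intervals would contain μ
D

A) Wrong — coverage applies to intervals containing μ, not to future x̄ values.
B) Wrong — x̄ is observed and sits in the interval by construction.
C) Wrong — μ is fixed; the randomness lives in the interval, not in μ.
D) Correct — this is the frequentist long-run coverage interpretation.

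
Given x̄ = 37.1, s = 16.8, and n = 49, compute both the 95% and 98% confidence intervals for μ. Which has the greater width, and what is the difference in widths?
98% CI is wider by 1.90

df = 48
95% CI: t* = 2.011, (32.27, 41.93), width = 2 · t* · s/√n = 9.65
98% CI: t* = 2.407, (31.32, 42.88), width = 2 · t* · s/√n = 11.55

The 98% CI is wider by 11.55 - 9.65 = 1.90.
Higher confidence requires a wider interval.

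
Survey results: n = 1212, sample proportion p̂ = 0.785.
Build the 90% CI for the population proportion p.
(0.766, 0.804)

Proportion CI:
SE = √(p̂(1-p̂)/n) = √(0.785 · 0.215 / 1212) = 0.01180

z* = 1.645
Margin = z* · SE = 1.645 · 0.01180 = 0.0194

CI: 0.785 ± 0.0194 = (0.766, 0.804)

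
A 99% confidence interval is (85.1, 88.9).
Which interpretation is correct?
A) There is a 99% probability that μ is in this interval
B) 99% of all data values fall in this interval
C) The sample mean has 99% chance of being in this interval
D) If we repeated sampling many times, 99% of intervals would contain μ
D

A) Wrong — μ is fixed; the randomness lives in the interval, not in μ.
B) Wrong — a CI is about the parameter μ, not individual data values.
C) Wrong — x̄ is observed and sits in the interval by construction.
D) Correct — this is the frequentist long-run coverage interpretation.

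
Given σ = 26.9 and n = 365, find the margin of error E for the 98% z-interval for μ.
Margin of error = 3.28

Margin of error = z* · σ/√n
= 2.326 · 26.9/√365
= 2.326 · 26.9/19.1050
= 3.28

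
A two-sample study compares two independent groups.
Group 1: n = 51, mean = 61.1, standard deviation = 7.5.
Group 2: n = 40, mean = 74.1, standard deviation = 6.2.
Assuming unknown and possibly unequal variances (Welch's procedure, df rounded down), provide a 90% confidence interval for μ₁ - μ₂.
(-15.39, -10.61)

Difference: x̄₁ - x̄₂ = -13.00
SE = √(s₁²/n₁ + s₂²/n₂) = √(7.5²/51 + 6.2²/40) = 1.4366
df = 88.73 → 88 (Welch–Satterthwaite, rounded down)
t* = 1.662

CI: -13.00 ± 1.662 · 1.4366 = -13.00 ± 2.39 = (-15.39, -10.61)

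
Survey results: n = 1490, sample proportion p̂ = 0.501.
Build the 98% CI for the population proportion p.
(0.471, 0.531)

Proportion CI:
SE = √(p̂(1-p̂)/n) = √(0.501 · 0.499 / 1490) = 0.01295

z* = 2.326
Margin = z* · SE = 2.326 · 0.01295 = 0.0301

CI: 0.501 ± 0.0301 = (0.471, 0.531)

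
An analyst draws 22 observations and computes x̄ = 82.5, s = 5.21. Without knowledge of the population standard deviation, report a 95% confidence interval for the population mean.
(80.19, 84.81)

t-interval (σ unknown):
df = n - 1 = 21
t* = 2.080 for 95% confidence

Margin of error = t* · s/√n = 2.080 · 5.21/√22 = 2.31

CI: (80.19, 84.81)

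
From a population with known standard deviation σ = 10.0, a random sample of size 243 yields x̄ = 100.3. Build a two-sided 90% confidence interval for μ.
(99.24, 101.36)

z-interval (σ known):
z* = 1.645 for 90% confidence

Margin of error = z* · σ/√n = 1.645 · 10.0/√243 = 1.06

CI: (100.3 - 1.06, 100.3 + 1.06) = (99.24, 101.36)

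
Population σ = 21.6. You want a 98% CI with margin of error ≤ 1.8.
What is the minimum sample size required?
n ≥ 780

For margin E ≤ 1.8:
n ≥ (z* · σ / E)²
n ≥ (2.326 · 21.6 / 1.8)²
n ≥ 779.08

Minimum n = 780 (rounding up)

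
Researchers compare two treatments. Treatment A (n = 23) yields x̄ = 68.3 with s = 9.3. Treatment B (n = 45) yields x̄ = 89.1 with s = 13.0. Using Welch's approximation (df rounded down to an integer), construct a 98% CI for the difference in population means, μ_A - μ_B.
(-27.36, -14.24)

Difference: x̄₁ - x̄₂ = -20.80
SE = √(s₁²/n₁ + s₂²/n₂) = √(9.3²/23 + 13.0²/45) = 2.7415
df = 58.64 → 58 (Welch–Satterthwaite, rounded down)
t* = 2.392

CI: -20.80 ± 2.392 · 2.7415 = -20.80 ± 6.56 = (-27.36, -14.24)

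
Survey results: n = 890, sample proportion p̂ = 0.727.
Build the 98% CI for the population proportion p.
(0.692, 0.762)

Proportion CI:
SE = √(p̂(1-p̂)/n) = √(0.727 · 0.273 / 890) = 0.01493

z* = 2.326
Margin = z* · SE = 2.326 · 0.01493 = 0.0347

CI: 0.727 ± 0.0347 = (0.692, 0.762)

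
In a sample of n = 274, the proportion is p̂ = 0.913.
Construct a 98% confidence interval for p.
(0.873, 0.953)

Proportion CI:
SE = √(p̂(1-p̂)/n) = √(0.913 · 0.087 / 274) = 0.01703

z* = 2.326
Margin = z* · SE = 2.326 · 0.01703 = 0.0396

CI: 0.913 ± 0.0396 = (0.873, 0.953)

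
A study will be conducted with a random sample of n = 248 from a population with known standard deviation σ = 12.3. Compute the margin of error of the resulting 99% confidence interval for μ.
Margin of error = 2.01

Margin of error = z* · σ/√n
= 2.576 · 12.3/√248
= 2.576 · 12.3/15.7480
= 2.01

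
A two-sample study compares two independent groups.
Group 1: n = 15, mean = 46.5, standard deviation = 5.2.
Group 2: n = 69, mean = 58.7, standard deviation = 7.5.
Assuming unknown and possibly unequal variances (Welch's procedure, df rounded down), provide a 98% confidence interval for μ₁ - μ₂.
(-16.19, -8.21)

Difference: x̄₁ - x̄₂ = -12.20
SE = √(s₁²/n₁ + s₂²/n₂) = √(5.2²/15 + 7.5²/69) = 1.6180
df = 28.33 → 28 (Welch–Satterthwaite, rounded down)
t* = 2.467

CI: -12.20 ± 2.467 · 1.6180 = -12.20 ± 3.99 = (-16.19, -8.21)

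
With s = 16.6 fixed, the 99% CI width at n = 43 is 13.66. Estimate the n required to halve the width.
n ≈ 172

CI width ∝ 1/√n
To reduce width by factor 2, need √n to grow by 2 → need 2² = 4 times as many samples.

Current: n = 43, width = 13.66
New: n = 172, width ≈ 6.59

Width reduced by factor of 13.66/6.59 = 2.07.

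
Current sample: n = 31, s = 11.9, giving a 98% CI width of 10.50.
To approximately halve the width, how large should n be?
n ≈ 124

CI width ∝ 1/√n
To reduce width by factor 2, need √n to grow by 2 → need 2² = 4 times as many samples.

Current: n = 31, width = 10.50
New: n = 124, width ≈ 5.04

Width reduced by factor of 10.50/5.04 = 2.08.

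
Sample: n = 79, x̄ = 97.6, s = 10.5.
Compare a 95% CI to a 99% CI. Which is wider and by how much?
99% CI is wider by 1.54

df = 78
95% CI: t* = 1.991, (95.25, 99.95), width = 2 · t* · s/√n = 4.70
99% CI: t* = 2.640, (94.48, 100.72), width = 2 · t* · s/√n = 6.24

The 99% CI is wider by 6.24 - 4.70 = 1.54.
Higher confidence requires a wider interval.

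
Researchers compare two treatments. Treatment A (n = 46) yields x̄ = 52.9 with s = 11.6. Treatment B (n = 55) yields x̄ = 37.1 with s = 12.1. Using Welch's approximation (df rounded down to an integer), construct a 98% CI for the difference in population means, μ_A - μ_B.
(10.21, 21.39)

Difference: x̄₁ - x̄₂ = 15.80
SE = √(s₁²/n₁ + s₂²/n₂) = √(11.6²/46 + 12.1²/55) = 2.3637
df = 97.13 → 97 (Welch–Satterthwaite, rounded down)
t* = 2.365

CI: 15.80 ± 2.365 · 2.3637 = 15.80 ± 5.59 = (10.21, 21.39)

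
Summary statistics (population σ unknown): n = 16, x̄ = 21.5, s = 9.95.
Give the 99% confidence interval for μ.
(14.17, 28.83)

t-interval (σ unknown):
df = n - 1 = 15
t* = 2.947 for 99% confidence

Margin of error = t* · s/√n = 2.947 · 9.95/√16 = 7.33

CI: (14.17, 28.83)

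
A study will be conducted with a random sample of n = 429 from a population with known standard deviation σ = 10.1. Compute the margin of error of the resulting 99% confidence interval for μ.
Margin of error = 1.26

Margin of error = z* · σ/√n
= 2.576 · 10.1/√429
= 2.576 · 10.1/20.7123
= 1.26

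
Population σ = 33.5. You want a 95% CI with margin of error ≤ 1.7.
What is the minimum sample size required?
n ≥ 1492

For margin E ≤ 1.7:
n ≥ (z* · σ / E)²
n ≥ (1.960 · 33.5 / 1.7)²
n ≥ 1491.78

Minimum n = 1492 (rounding up)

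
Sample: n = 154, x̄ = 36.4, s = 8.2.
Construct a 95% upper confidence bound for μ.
μ ≤ 37.49

Upper bound (one-sided):
t* = 1.655 (one-sided for 95%)
Upper bound = x̄ + t* · s/√n = 36.4 + 1.655 · 8.2/√154 = 37.49

We are 95% confident that μ ≤ 37.49.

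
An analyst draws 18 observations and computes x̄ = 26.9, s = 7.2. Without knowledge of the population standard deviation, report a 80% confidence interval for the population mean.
(24.64, 29.16)

t-interval (σ unknown):
df = n - 1 = 17
t* = 1.333 for 80% confidence

Margin of error = t* · s/√n = 1.333 · 7.2/√18 = 2.26

CI: (24.64, 29.16)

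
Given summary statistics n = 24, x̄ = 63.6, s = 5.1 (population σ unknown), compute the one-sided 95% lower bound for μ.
μ ≥ 61.82

Lower bound (one-sided):
t* = 1.714 (one-sided for 95%)
Lower bound = x̄ - t* · s/√n = 63.6 - 1.714 · 5.1/√24 = 61.82

We are 95% confident that μ ≥ 61.82.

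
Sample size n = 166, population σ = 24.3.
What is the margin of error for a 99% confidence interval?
Margin of error = 4.86

Margin of error = z* · σ/√n
= 2.576 · 24.3/√166
= 2.576 · 24.3/12.8841
= 4.86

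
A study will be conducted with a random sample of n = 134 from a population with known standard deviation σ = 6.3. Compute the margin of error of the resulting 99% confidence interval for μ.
Margin of error = 1.40

Margin of error = z* · σ/√n
= 2.576 · 6.3/√134
= 2.576 · 6.3/11.5758
= 1.40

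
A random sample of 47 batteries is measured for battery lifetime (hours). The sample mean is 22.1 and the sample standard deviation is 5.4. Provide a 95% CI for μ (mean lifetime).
(20.51, 23.69)

t-interval (σ unknown):
df = n - 1 = 46
t* = 2.013 for 95% confidence

Margin of error = t* · s/√n = 2.013 · 5.4/√47 = 1.59

CI: (20.51, 23.69)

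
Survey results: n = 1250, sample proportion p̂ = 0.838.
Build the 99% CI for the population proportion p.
(0.811, 0.865)

Proportion CI:
SE = √(p̂(1-p̂)/n) = √(0.838 · 0.162 / 1250) = 0.01042

z* = 2.576
Margin = z* · SE = 2.576 · 0.01042 = 0.0268

CI: 0.838 ± 0.0268 = (0.811, 0.865)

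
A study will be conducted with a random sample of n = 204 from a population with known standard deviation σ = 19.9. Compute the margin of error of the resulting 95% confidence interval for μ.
Margin of error = 2.73

Margin of error = z* · σ/√n
= 1.960 · 19.9/√204
= 1.960 · 19.9/14.2829
= 2.73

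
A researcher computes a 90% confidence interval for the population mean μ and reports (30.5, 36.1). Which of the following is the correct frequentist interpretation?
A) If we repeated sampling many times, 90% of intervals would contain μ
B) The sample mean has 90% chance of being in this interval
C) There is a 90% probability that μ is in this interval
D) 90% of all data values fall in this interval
A

A) Correct — this is the frequentist long-run coverage interpretation.
B) Wrong — x̄ is observed and sits in the interval by construction.
C) Wrong — μ is fixed; the randomness lives in the interval, not in μ.
D) Wrong — a CI is about the parameter μ, not individual data values.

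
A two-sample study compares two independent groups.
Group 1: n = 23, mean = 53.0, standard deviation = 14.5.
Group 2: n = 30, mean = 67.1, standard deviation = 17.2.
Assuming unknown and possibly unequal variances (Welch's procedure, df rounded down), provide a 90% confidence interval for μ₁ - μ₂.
(-21.41, -6.79)

Difference: x̄₁ - x̄₂ = -14.10
SE = √(s₁²/n₁ + s₂²/n₂) = √(14.5²/23 + 17.2²/30) = 4.3592
df = 50.49 → 50 (Welch–Satterthwaite, rounded down)
t* = 1.676

CI: -14.10 ± 1.676 · 4.3592 = -14.10 ± 7.31 = (-21.41, -6.79)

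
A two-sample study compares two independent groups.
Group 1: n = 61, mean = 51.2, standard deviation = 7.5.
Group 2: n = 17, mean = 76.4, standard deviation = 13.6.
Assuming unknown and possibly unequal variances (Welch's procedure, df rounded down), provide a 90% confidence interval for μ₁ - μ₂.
(-31.16, -19.24)

Difference: x̄₁ - x̄₂ = -25.20
SE = √(s₁²/n₁ + s₂²/n₂) = √(7.5²/61 + 13.6²/17) = 3.4354
df = 18.79 → 18 (Welch–Satterthwaite, rounded down)
t* = 1.734

CI: -25.20 ± 1.734 · 3.4354 = -25.20 ± 5.96 = (-31.16, -19.24)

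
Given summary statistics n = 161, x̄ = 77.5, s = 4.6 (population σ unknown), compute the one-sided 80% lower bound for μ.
μ ≥ 77.19

Lower bound (one-sided):
t* = 0.844 (one-sided for 80%)
Lower bound = x̄ - t* · s/√n = 77.5 - 0.844 · 4.6/√161 = 77.19

We are 80% confident that μ ≥ 77.19.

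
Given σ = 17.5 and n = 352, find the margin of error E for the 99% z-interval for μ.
Margin of error = 2.40

Margin of error = z* · σ/√n
= 2.576 · 17.5/√352
= 2.576 · 17.5/18.7617
= 2.40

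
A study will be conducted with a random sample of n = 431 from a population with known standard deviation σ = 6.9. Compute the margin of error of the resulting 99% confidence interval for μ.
Margin of error = 0.86

Margin of error = z* · σ/√n
= 2.576 · 6.9/√431
= 2.576 · 6.9/20.7605
= 0.86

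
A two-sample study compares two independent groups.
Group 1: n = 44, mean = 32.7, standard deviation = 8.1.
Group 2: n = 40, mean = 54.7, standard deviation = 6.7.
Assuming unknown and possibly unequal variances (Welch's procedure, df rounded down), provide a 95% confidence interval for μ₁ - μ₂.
(-25.22, -18.78)

Difference: x̄₁ - x̄₂ = -22.00
SE = √(s₁²/n₁ + s₂²/n₂) = √(8.1²/44 + 6.7²/40) = 1.6166
df = 81.30 → 81 (Welch–Satterthwaite, rounded down)
t* = 1.990

CI: -22.00 ± 1.990 · 1.6166 = -22.00 ± 3.22 = (-25.22, -18.78)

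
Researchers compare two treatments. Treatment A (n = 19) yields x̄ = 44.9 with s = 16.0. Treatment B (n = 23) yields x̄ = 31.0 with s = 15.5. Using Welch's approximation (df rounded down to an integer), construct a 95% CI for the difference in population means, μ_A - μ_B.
(4.00, 23.80)

Difference: x̄₁ - x̄₂ = 13.90
SE = √(s₁²/n₁ + s₂²/n₂) = √(16.0²/19 + 15.5²/23) = 4.8907
df = 38.03 → 38 (Welch–Satterthwaite, rounded down)
t* = 2.024

CI: 13.90 ± 2.024 · 4.8907 = 13.90 ± 9.90 = (4.00, 23.80)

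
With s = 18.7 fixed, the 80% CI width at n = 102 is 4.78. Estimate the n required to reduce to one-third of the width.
n ≈ 918

CI width ∝ 1/√n
To reduce width by factor 3, need √n to grow by 3 → need 3² = 9 times as many samples.

Current: n = 102, width = 4.78
New: n = 918, width ≈ 1.58

Width reduced by factor of 4.78/1.58 = 3.03.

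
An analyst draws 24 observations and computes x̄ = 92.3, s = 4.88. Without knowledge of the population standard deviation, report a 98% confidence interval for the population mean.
(89.81, 94.79)

t-interval (σ unknown):
df = n - 1 = 23
t* = 2.500 for 98% confidence

Margin of error = t* · s/√n = 2.500 · 4.88/√24 = 2.49

CI: (89.81, 94.79)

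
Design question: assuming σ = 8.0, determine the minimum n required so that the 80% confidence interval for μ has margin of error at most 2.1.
n ≥ 24

For margin E ≤ 2.1:
n ≥ (z* · σ / E)²
n ≥ (1.282 · 8.0 / 2.1)²
n ≥ 23.85

Minimum n = 24 (rounding up)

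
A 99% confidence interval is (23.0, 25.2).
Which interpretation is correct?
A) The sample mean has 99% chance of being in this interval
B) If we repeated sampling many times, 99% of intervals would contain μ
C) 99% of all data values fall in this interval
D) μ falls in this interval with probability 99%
B

A) Wrong — x̄ is observed and sits in the interval by construction.
B) Correct — this is the frequentist long-run coverage interpretation.
C) Wrong — a CI is about the parameter μ, not individual data values.
D) Wrong — μ is fixed; the randomness lives in the interval, not in μ.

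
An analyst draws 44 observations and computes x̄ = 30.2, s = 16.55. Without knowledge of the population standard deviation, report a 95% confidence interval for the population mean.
(25.17, 35.23)

t-interval (σ unknown):
df = n - 1 = 43
t* = 2.017 for 95% confidence

Margin of error = t* · s/√n = 2.017 · 16.55/√44 = 5.03

CI: (25.17, 35.23)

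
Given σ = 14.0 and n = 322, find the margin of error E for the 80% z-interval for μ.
Margin of error = 1.00

Margin of error = z* · σ/√n
= 1.282 · 14.0/√322
= 1.282 · 14.0/17.9444
= 1.00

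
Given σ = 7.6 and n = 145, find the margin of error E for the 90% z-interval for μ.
Margin of error = 1.04

Margin of error = z* · σ/√n
= 1.645 · 7.6/√145
= 1.645 · 7.6/12.0416
= 1.04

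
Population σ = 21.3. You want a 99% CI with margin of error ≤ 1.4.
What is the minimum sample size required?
n ≥ 1537

For margin E ≤ 1.4:
n ≥ (z* · σ / E)²
n ≥ (2.576 · 21.3 / 1.4)²
n ≥ 1536.01

Minimum n = 1537 (rounding up)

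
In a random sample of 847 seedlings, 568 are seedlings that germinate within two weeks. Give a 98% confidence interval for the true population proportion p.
(0.633, 0.708)

Proportion CI:
p̂ = 568/847 = 0.67060
SE = √(p̂(1-p̂)/n) = √(0.67060 · 0.32940 / 847) = 0.01615

z* = 2.326
Margin = z* · SE = 2.326 · 0.01615 = 0.0376

CI: 0.67060 ± 0.0376 = (0.633, 0.708)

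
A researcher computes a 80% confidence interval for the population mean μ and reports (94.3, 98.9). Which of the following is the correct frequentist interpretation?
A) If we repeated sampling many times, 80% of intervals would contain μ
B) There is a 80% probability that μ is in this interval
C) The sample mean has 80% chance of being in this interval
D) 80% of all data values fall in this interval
A

A) Correct — this is the frequentist long-run coverage interpretation.
B) Wrong — μ is fixed; the randomness lives in the interval, not in μ.
C) Wrong — x̄ is observed and sits in the interval by construction.
D) Wrong — a CI is about the parameter μ, not individual data values.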